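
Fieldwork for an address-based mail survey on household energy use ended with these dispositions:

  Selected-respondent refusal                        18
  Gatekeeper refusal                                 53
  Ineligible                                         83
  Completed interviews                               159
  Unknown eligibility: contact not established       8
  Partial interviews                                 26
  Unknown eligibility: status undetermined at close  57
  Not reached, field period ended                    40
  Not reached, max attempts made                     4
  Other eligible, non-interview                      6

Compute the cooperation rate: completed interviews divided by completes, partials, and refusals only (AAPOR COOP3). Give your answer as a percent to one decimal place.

62.1%

Refusals = 53 + 18 = 71
No contact after all attempts = 40 + 4 = 44
Unknown if eligible = 8 + 57 = 65
Num = 159
Denominator = 159 + 26 + 71 = 256
COOP3 = 159 / 256 = 0.6211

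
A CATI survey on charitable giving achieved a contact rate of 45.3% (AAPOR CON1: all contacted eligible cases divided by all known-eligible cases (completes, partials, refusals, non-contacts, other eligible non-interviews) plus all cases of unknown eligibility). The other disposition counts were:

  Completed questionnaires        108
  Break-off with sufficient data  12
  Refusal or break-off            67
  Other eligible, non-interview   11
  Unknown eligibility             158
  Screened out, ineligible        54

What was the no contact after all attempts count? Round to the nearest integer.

81

Num: 108 + 12 + 67 + 11 = 198
CON1 = 198 / D = 0.453
D = 198 / 0.453 = 437.1
Other denominator terms total 356
no contact after all attempts = 437.1 − 356 ≈ 81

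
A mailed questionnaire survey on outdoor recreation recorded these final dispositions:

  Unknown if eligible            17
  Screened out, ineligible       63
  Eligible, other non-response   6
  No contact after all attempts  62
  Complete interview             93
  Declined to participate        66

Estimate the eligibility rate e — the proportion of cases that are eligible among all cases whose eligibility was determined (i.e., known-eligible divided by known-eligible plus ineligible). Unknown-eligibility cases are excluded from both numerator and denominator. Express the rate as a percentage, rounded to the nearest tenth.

78.3%

Eligible (known) = 93 + 66 + 62 + 6 = 227
e = 227 / (227 + 63) = 227 / 290 = 0.7828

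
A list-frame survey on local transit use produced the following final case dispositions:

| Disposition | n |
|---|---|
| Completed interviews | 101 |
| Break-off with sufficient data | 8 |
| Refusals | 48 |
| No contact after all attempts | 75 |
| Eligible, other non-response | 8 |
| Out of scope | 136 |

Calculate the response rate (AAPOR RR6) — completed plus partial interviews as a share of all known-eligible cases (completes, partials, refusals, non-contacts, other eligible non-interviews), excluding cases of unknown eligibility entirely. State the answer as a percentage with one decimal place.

45.4%

Top = 101 + 8 = 109
Base = 101 + 8 + 48 + 75 + 8 = 240
RR6 = 109 / 240 = 0.4542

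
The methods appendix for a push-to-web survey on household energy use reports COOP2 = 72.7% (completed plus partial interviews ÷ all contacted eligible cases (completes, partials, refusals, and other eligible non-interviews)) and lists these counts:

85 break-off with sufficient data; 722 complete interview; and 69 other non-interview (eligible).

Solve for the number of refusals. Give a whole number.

234

Numerator → 722 + 85 = 807
COOP2 = 807 / D = 0.727
D = 807 / 0.727 = 1110.0
Rest of base = 876
refusals = 1110.0 − 876 ≈ 234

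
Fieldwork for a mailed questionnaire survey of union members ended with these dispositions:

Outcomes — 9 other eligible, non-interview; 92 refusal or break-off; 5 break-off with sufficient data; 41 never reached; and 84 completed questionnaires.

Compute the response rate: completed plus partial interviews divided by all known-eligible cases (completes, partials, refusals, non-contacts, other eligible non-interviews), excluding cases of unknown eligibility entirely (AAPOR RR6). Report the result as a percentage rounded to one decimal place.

Num → 84 + 5 = 89
Denom → 84 + 5 + 92 + 41 + 9 = 231
RR6 = 89 / 231 = 0.3853

38.5%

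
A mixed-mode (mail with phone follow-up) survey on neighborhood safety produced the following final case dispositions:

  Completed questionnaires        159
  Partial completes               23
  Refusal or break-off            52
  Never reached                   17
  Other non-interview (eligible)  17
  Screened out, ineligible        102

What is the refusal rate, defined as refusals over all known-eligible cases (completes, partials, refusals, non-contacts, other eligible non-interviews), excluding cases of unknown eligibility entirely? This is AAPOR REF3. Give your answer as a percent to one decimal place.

Top → 52
Denom → 159 + 23 + 52 + 17 + 17 = 268
REF3 = 52 / 268 = 0.1940

19.4%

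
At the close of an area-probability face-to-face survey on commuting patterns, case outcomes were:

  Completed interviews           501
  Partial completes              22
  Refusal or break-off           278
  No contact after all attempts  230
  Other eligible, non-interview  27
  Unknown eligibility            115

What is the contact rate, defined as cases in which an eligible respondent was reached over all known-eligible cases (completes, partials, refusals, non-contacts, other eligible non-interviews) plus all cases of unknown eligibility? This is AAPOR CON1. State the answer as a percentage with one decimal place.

70.6%

Num → 501 + 22 + 278 + 27 = 828
Base → 501 + 22 + 278 + 230 + 27 + 115 = 1173
CON1 = 828 / 1173 = 0.7059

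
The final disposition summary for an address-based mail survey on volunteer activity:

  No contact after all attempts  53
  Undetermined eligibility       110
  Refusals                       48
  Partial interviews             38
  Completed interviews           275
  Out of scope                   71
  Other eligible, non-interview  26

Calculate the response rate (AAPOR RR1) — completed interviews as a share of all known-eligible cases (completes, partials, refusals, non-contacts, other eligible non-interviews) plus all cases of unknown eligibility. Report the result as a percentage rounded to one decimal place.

50.0%

Top: 275
Denominator: 275 + 38 + 48 + 53 + 26 + 110 = 550
RR1 = 275 / 550 = 0.5000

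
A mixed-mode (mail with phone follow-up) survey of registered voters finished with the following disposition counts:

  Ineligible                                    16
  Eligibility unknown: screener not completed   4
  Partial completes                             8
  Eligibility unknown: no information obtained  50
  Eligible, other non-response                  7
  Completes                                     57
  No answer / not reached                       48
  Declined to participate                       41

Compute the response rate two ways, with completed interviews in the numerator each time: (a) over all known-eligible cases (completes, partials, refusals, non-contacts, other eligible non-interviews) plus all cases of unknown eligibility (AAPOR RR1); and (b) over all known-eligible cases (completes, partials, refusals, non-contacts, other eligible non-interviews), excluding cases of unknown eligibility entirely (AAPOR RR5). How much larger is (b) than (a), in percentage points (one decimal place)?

Unknown eligibility = 4 + 50 = 54
Num: 57
Denominator: 57 + 8 + 41 + 48 + 7 + 54 = 215
RR1 = 57 / 215 = 0.2651
Denominator: 57 + 8 + 41 + 48 + 7 = 161
RR5 = 57 / 161 = 0.3540
Difference = 35.40 − 26.51 = 8.89 percentage points

8.9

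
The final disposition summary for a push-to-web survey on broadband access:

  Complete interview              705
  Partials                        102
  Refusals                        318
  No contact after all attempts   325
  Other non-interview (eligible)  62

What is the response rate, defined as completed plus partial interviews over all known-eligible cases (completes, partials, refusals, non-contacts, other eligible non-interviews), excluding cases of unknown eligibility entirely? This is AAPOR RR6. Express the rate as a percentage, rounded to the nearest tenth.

Top: 705 + 102 = 807
Base: 705 + 102 + 318 + 325 + 62 = 1512
RR6 = 807 / 1512 = 0.5337

53.4%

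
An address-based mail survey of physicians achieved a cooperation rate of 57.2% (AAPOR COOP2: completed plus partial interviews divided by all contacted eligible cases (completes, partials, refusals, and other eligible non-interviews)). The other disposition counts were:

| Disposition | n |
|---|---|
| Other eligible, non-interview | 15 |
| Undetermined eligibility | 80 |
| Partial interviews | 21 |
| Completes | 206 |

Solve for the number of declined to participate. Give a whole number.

155

Top = 206 + 21 = 227
COOP2 = 227 / D = 0.572
D = 227 / 0.572 = 396.9
Remaining denominator categories sum to 242
declined to participate = 396.9 − 242 ≈ 155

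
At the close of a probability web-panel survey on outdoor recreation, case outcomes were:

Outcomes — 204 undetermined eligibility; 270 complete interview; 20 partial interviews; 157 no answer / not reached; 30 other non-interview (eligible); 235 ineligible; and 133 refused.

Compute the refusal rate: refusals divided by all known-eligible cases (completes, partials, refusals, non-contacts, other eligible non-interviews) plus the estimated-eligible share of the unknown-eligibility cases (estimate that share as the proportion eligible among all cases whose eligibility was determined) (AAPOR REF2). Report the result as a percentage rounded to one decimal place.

Num → 133
Known eligible → 270 + 20 + 133 + 157 + 30 = 610
e = 610 / (610 + 235) = 610 / 845 = 0.7219
e × U → 0.7219 × 204 = 147.27
Base → 610 + 147.27 = 757.27
REF2 = 133 / 757.27 = 0.1756

17.6%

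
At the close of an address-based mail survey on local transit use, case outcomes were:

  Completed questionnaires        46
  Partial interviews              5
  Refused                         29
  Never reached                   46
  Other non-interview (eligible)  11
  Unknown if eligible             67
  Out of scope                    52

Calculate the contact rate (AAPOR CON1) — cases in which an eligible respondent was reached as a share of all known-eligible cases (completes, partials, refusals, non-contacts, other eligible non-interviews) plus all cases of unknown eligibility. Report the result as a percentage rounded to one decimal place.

44.6%

Num = 46 + 5 + 29 + 11 = 91
Denom = 46 + 5 + 29 + 46 + 11 + 67 = 204
CON1 = 91 / 204 = 0.4461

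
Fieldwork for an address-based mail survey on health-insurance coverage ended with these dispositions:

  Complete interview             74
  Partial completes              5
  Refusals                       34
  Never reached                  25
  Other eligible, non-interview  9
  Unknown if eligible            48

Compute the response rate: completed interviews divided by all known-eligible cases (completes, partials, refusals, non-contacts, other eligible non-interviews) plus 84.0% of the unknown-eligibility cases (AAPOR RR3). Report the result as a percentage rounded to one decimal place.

39.5%

Top = 74
Eligible (known) = 74 + 5 + 34 + 25 + 9 = 147
e × U = 0.8400 × 48 = 40.32
Denominator = 147 + 40.32 = 187.32
RR3 = 74 / 187.32 = 0.3950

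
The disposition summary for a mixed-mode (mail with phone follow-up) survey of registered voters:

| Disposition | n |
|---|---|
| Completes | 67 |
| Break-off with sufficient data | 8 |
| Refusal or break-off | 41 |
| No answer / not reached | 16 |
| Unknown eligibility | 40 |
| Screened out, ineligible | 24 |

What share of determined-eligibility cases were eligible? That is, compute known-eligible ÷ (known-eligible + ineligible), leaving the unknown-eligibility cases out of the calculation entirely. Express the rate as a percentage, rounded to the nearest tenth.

84.6%

Determined eligible = 67 + 8 + 41 + 16 = 132
e = 132 / (132 + 24) = 132 / 156 = 0.8462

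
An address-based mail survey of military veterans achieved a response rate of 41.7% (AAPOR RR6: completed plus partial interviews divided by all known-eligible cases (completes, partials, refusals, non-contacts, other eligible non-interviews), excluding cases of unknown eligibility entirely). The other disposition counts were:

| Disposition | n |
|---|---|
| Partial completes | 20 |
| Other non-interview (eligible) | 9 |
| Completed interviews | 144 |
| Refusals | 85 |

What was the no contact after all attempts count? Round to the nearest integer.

135

Numerator = 144 + 20 = 164
RR6 = 164 / D = 0.417
D = 164 / 0.417 = 393.3
Rest of base = 258
no contact after all attempts = 393.3 − 258 ≈ 135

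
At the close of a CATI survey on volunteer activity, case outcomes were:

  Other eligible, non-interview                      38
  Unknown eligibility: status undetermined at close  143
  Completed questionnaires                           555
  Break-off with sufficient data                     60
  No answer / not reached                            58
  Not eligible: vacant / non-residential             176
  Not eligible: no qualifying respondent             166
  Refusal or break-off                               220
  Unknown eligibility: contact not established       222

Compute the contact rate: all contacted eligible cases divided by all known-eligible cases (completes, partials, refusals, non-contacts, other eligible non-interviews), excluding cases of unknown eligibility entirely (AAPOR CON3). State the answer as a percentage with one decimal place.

93.8%

Unknown eligibility = 222 + 143 = 365
Screened out, ineligible = 166 + 176 = 342
Top → 555 + 60 + 220 + 38 = 873
Base → 555 + 60 + 220 + 58 + 38 = 931
CON3 = 873 / 931 = 0.9377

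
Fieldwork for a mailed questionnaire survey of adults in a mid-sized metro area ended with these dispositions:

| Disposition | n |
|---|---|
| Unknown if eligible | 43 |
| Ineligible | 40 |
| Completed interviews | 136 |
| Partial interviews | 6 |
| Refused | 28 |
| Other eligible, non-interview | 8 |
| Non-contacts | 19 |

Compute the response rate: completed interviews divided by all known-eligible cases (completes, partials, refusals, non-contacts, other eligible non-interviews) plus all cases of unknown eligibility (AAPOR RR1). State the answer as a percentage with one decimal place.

Top = 136
Denom = 136 + 6 + 28 + 19 + 8 + 43 = 240
RR1 = 136 / 240 = 0.5667

56.7%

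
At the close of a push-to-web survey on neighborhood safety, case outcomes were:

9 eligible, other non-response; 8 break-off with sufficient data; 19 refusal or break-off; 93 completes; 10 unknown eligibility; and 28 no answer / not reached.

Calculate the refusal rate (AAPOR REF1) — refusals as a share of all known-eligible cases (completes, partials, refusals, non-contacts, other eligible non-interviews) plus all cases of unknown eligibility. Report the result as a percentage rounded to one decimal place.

11.4%

Num: 19
Base: 93 + 8 + 19 + 28 + 9 + 10 = 167
REF1 = 19 / 167 = 0.1138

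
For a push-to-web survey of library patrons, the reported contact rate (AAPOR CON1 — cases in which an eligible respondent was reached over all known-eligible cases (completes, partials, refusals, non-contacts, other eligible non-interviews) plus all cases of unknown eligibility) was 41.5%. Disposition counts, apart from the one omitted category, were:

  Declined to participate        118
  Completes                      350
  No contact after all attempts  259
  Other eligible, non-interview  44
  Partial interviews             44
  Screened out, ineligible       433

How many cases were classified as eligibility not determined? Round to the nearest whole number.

Top = 350 + 44 + 118 + 44 = 556
CON1 = 556 / D = 0.415
D = 556 / 0.415 = 1339.8
Other denominator terms total 815
eligibility not determined = 1339.8 − 815 ≈ 525

525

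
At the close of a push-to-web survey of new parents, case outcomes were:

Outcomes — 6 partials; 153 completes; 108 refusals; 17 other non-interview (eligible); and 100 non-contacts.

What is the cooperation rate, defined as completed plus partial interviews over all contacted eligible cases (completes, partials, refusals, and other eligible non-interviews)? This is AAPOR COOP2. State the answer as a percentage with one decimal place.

Num → 153 + 6 = 159
Denominator → 153 + 6 + 108 + 17 = 284
COOP2 = 159 / 284 = 0.5599

56.0%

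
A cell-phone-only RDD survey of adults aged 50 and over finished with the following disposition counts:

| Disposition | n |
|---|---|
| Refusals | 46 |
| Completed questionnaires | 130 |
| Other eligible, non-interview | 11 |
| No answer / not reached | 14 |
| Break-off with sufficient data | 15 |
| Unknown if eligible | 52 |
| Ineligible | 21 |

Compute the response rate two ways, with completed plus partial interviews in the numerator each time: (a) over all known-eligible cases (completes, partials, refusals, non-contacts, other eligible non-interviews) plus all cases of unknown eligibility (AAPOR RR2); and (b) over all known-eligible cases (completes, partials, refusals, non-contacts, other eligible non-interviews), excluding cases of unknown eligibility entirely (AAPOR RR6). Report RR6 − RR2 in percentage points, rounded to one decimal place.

Numerator: 130 + 15 = 145
Denom: 130 + 15 + 46 + 14 + 11 + 52 = 268
RR2 = 145 / 268 = 0.5410
Denom: 130 + 15 + 46 + 14 + 11 = 216
RR6 = 145 / 216 = 0.6713
Difference = 67.13 − 54.10 = 13.03 percentage points

13.0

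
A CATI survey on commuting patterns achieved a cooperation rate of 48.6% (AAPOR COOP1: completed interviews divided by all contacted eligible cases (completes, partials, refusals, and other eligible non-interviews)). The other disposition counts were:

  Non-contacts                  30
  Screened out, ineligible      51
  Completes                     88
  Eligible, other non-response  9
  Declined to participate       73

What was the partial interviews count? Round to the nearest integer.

COOP1 = 88 / D = 0.486
D = 88 / 0.486 = 181.1
Remaining denominator categories sum to 170
partial interviews = 181.1 − 170 ≈ 11

11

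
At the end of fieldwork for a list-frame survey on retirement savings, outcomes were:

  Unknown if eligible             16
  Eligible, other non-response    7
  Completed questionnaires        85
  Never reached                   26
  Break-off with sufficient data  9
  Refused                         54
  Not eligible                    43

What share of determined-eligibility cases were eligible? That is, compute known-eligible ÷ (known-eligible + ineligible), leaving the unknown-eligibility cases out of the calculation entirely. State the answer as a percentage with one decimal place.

Eligible (known) = 85 + 9 + 54 + 26 + 7 = 181
e = 181 / (181 + 43) = 181 / 224 = 0.8080

80.8%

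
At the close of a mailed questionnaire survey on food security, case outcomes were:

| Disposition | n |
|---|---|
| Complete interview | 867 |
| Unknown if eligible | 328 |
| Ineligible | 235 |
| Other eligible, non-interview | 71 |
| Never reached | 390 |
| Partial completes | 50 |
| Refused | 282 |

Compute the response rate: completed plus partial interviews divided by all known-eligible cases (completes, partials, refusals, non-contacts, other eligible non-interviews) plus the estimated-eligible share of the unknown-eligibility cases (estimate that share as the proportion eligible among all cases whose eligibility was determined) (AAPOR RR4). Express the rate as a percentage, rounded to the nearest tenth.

47.1%

Num = 867 + 50 = 917
Determined eligible = 867 + 50 + 282 + 390 + 71 = 1660
e = 1660 / (1660 + 235) = 1660 / 1895 = 0.8760
Eligible share of unknowns = 0.8760 × 328 = 287.33
Denominator = 1660 + 287.33 = 1947.33
RR4 = 917 / 1947.33 = 0.4709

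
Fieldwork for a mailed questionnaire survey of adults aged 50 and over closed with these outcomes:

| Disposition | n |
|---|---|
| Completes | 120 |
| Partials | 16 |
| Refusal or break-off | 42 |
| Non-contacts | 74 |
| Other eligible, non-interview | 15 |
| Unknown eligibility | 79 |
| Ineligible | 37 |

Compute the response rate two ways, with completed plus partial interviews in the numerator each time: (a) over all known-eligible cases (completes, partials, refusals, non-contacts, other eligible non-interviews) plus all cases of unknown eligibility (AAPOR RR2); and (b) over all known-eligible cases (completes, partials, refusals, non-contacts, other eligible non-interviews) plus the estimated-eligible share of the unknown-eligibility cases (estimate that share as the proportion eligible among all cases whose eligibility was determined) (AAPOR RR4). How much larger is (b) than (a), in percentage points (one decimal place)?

Num: 120 + 16 = 136
Denominator: 120 + 16 + 42 + 74 + 15 + 79 = 346
RR2 = 136 / 346 = 0.3931
Eligible (known): 120 + 16 + 42 + 74 + 15 = 267
e = 267 / (267 + 37) = 267 / 304 = 0.8783
Estimated eligible among unknowns: 0.8783 × 79 = 69.39
Denominator: 267 + 69.39 = 336.39
RR4 = 136 / 336.39 = 0.4043
Difference = 40.43 − 39.31 = 1.12 percentage points

1.1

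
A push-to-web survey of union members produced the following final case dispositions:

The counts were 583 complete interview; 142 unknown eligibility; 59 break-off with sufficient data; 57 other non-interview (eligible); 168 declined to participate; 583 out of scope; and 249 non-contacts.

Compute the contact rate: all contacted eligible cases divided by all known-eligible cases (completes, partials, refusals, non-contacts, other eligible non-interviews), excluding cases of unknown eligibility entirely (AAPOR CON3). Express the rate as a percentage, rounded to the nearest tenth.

Top = 583 + 59 + 168 + 57 = 867
Base = 583 + 59 + 168 + 249 + 57 = 1116
CON3 = 867 / 1116 = 0.7769

77.7%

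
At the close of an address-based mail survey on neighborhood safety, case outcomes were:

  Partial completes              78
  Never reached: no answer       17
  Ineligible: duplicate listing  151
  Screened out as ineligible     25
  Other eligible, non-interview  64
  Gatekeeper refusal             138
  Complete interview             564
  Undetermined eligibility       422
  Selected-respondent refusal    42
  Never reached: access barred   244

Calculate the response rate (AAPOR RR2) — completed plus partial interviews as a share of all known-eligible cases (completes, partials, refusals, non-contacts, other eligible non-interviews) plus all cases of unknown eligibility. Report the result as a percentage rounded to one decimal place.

40.9%

Declined to participate = 138 + 42 = 180
Never reached = 17 + 244 = 261
Screened out, ineligible = 25 + 151 = 176
Top → 564 + 78 = 642
Base → 564 + 78 + 180 + 261 + 64 + 422 = 1569
RR2 = 642 / 1569 = 0.4092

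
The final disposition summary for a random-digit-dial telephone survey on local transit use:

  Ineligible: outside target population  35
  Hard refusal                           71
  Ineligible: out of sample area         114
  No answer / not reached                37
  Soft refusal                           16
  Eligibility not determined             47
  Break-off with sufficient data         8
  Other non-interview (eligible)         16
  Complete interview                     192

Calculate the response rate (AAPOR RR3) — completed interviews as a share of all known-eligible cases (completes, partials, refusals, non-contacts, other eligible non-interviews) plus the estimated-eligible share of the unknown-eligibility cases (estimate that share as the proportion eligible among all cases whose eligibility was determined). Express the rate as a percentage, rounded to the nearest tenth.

51.5%

Refusals = 71 + 16 = 87
Out of scope = 35 + 114 = 149
Top = 192
Known eligible = 192 + 8 + 87 + 37 + 16 = 340
e = 340 / (340 + 149) = 340 / 489 = 0.6953
Eligible share of unknowns = 0.6953 × 47 = 32.68
Denominator = 340 + 32.68 = 372.68
RR3 = 192 / 372.68 = 0.5152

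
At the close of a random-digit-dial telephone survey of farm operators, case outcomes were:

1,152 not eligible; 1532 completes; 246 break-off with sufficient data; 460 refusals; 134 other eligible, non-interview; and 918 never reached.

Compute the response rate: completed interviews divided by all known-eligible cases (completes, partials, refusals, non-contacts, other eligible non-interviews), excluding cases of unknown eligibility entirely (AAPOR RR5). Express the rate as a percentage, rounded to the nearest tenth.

Num → 1532
Denom → 1532 + 246 + 460 + 918 + 134 = 3290
RR5 = 1532 / 3290 = 0.4657

46.6%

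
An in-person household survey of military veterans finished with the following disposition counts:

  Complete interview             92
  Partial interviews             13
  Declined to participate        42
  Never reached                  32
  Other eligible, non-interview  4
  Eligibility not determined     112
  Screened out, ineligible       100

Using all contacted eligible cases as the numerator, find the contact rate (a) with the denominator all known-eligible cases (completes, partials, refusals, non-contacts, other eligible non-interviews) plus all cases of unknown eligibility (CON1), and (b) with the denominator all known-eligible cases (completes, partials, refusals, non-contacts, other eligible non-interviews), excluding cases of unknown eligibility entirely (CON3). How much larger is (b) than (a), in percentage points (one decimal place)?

Numerator: 92 + 13 + 42 + 4 = 151
Base: 92 + 13 + 42 + 32 + 4 + 112 = 295
CON1 = 151 / 295 = 0.5119
Base: 92 + 13 + 42 + 32 + 4 = 183
CON3 = 151 / 183 = 0.8251
Difference = 82.51 − 51.19 = 31.32 percentage points

31.3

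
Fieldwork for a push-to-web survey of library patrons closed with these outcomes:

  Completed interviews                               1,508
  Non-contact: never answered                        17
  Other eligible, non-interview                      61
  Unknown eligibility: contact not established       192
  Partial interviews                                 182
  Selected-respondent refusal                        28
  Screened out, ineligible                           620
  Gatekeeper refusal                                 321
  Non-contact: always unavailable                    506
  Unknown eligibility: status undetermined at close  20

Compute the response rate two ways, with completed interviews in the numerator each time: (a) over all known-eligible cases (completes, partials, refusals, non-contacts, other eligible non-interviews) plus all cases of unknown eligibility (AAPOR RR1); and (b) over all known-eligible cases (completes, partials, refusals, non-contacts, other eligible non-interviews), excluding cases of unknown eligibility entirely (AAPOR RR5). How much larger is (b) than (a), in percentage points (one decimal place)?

4.3

Refused = 321 + 28 = 349
No answer / not reached = 17 + 506 = 523
Eligibility not determined = 192 + 20 = 212
Top: 1508
Base: 1508 + 182 + 349 + 523 + 61 + 212 = 2835
RR1 = 1508 / 2835 = 0.5319
Base: 1508 + 182 + 349 + 523 + 61 = 2623
RR5 = 1508 / 2623 = 0.5749
Difference = 57.49 − 53.19 = 4.30 percentage points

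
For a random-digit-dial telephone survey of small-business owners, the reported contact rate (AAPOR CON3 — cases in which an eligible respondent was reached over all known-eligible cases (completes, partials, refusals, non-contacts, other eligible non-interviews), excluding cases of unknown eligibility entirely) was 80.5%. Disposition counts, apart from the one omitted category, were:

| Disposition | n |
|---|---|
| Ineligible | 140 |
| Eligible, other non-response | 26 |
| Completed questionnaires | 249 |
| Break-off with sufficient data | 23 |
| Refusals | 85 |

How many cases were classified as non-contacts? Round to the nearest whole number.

93

Num: 249 + 23 + 85 + 26 = 383
CON3 = 383 / D = 0.805
D = 383 / 0.805 = 475.8
Remaining denominator categories sum to 383
non-contacts = 475.8 − 383 ≈ 93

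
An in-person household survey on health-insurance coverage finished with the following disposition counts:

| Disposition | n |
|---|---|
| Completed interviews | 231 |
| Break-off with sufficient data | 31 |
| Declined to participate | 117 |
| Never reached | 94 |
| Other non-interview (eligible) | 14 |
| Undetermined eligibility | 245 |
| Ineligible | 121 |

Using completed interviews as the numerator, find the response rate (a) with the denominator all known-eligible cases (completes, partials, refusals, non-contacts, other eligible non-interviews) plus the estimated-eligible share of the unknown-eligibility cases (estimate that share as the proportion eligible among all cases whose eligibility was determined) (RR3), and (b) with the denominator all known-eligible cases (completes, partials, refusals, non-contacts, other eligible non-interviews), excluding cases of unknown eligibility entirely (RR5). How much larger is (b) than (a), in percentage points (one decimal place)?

13.6

Numerator: 231
Known eligible: 231 + 31 + 117 + 94 + 14 = 487
e = 487 / (487 + 121) = 487 / 608 = 0.8010
Estimated eligible among unknowns: 0.8010 × 245 = 196.25
Denominator: 487 + 196.25 = 683.25
RR3 = 231 / 683.25 = 0.3381
Denominator: 231 + 31 + 117 + 94 + 14 = 487
RR5 = 231 / 487 = 0.4743
Difference = 47.43 − 33.81 = 13.62 percentage points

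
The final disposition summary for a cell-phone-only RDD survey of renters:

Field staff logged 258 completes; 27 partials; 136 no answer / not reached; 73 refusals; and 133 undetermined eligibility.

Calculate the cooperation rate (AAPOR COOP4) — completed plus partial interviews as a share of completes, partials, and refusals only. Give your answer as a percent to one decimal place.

79.6%

Num: 258 + 27 = 285
Base: 258 + 27 + 73 = 358
COOP4 = 285 / 358 = 0.7961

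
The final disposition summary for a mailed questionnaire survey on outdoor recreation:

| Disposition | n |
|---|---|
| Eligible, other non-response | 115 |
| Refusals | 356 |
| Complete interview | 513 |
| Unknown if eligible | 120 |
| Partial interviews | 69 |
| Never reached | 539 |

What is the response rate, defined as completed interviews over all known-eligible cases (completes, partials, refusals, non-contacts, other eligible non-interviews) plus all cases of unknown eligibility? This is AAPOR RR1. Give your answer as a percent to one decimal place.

Num: 513
Base: 513 + 69 + 356 + 539 + 115 + 120 = 1712
RR1 = 513 / 1712 = 0.2996

30.0%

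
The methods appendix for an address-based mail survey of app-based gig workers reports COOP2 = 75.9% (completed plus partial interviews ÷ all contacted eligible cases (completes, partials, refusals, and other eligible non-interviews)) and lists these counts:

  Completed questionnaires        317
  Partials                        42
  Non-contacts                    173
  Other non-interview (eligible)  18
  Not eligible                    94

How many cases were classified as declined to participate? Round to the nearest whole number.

96

Top → 317 + 42 = 359
COOP2 = 359 / D = 0.759
D = 359 / 0.759 = 473.0
Other denominator terms total 377
declined to participate = 473.0 − 377 ≈ 96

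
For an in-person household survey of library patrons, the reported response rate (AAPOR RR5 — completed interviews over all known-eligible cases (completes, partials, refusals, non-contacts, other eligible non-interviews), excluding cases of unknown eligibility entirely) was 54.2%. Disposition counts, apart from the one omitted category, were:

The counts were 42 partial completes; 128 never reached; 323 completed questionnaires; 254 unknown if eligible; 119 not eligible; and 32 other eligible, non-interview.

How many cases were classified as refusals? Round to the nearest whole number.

71

RR5 = 323 / D = 0.542
D = 323 / 0.542 = 595.9
Rest of base = 525
refusals = 595.9 − 525 ≈ 71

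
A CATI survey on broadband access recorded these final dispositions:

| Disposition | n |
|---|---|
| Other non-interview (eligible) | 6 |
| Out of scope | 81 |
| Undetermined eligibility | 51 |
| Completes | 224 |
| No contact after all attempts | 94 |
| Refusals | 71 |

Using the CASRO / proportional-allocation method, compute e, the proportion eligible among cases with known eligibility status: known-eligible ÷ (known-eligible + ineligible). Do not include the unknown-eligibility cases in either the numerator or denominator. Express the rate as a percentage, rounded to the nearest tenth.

Known eligible: 224 + 71 + 94 + 6 = 395
e = 395 / (395 + 81) = 395 / 476 = 0.8298

83.0%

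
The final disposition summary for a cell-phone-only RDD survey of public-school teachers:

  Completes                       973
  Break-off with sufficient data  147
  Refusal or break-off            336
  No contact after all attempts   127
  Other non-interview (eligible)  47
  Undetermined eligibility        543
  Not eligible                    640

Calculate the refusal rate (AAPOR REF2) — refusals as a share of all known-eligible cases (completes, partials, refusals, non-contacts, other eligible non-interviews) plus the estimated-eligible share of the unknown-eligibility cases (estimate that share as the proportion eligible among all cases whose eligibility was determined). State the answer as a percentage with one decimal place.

Num = 336
Eligible (known) = 973 + 147 + 336 + 127 + 47 = 1630
e = 1630 / (1630 + 640) = 1630 / 2270 = 0.7181
e × U = 0.7181 × 543 = 389.93
Denominator = 1630 + 389.93 = 2019.93
REF2 = 336 / 2019.93 = 0.1663

16.6%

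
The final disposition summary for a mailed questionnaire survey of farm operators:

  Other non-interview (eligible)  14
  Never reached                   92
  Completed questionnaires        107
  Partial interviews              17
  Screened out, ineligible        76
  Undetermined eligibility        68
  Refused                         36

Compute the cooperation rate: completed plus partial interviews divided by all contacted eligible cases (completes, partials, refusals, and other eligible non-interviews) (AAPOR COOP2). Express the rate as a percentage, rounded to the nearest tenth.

Numerator = 107 + 17 = 124
Denominator = 107 + 17 + 36 + 14 = 174
COOP2 = 124 / 174 = 0.7126

71.3%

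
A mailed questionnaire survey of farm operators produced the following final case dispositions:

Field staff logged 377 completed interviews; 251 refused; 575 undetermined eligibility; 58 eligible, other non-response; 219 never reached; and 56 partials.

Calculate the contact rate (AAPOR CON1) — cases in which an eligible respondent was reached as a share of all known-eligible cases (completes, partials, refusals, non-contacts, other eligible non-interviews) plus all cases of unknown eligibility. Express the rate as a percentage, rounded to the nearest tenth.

48.3%

Numerator → 377 + 56 + 251 + 58 = 742
Denom → 377 + 56 + 251 + 219 + 58 + 575 = 1536
CON1 = 742 / 1536 = 0.4831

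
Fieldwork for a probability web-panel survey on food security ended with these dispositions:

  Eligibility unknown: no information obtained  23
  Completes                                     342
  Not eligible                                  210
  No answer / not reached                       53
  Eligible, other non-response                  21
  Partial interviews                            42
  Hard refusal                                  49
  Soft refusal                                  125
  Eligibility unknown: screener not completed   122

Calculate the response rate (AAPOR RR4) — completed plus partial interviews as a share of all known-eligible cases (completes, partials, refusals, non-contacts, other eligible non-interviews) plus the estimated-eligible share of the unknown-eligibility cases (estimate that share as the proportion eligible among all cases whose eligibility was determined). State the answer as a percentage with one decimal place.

51.8%

Refusal or break-off = 49 + 125 = 174
Undetermined eligibility = 122 + 23 = 145
Numerator = 342 + 42 = 384
Eligible (known) = 342 + 42 + 174 + 53 + 21 = 632
e = 632 / (632 + 210) = 632 / 842 = 0.7506
Estimated eligible among unknowns = 0.7506 × 145 = 108.84
Denominator = 632 + 108.84 = 740.84
RR4 = 384 / 740.84 = 0.5183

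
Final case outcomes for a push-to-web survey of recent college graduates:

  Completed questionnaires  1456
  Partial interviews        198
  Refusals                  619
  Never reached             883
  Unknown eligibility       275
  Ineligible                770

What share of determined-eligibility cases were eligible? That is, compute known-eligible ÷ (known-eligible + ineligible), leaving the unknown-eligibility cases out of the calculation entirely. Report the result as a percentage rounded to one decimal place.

Determined eligible → 1456 + 198 + 619 + 883 = 3156
e = 3156 / (3156 + 770) = 3156 / 3926 = 0.8039

80.4%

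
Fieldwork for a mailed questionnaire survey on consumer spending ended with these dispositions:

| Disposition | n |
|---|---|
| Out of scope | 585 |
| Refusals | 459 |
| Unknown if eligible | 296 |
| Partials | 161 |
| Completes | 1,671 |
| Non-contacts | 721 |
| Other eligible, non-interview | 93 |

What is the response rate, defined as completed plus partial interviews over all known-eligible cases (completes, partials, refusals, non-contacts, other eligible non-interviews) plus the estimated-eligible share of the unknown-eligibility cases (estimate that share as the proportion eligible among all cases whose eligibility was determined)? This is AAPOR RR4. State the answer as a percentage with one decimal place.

Num = 1671 + 161 = 1832
Known eligible = 1671 + 161 + 459 + 721 + 93 = 3105
e = 3105 / (3105 + 585) = 3105 / 3690 = 0.8415
Eligible share of unknowns = 0.8415 × 296 = 249.08
Base = 3105 + 249.08 = 3354.08
RR4 = 1832 / 3354.08 = 0.5462

54.6%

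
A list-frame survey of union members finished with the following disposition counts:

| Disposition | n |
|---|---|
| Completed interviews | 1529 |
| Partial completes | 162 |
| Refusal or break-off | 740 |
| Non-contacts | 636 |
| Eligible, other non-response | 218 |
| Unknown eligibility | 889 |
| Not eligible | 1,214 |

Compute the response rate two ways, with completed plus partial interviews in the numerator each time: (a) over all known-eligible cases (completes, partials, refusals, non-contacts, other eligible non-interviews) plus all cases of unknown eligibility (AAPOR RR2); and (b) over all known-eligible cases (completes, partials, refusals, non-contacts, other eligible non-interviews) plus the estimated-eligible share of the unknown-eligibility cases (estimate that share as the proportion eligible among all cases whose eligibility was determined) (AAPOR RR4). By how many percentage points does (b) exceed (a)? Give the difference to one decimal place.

Top → 1529 + 162 = 1691
Denom → 1529 + 162 + 740 + 636 + 218 + 889 = 4174
RR2 = 1691 / 4174 = 0.4051
Eligible (known) → 1529 + 162 + 740 + 636 + 218 = 3285
e = 3285 / (3285 + 1214) = 3285 / 4499 = 0.7302
Estimated eligible among unknowns → 0.7302 × 889 = 649.15
Denom → 3285 + 649.15 = 3934.15
RR4 = 1691 / 3934.15 = 0.4298
Difference = 42.98 − 40.51 = 2.47 percentage points

2.5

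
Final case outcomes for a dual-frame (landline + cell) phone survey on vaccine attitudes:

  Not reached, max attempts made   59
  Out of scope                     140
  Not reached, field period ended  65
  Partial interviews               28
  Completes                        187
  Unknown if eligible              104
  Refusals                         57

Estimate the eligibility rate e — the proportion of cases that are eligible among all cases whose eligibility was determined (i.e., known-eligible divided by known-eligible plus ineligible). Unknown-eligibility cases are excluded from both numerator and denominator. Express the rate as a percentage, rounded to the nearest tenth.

73.9%

No contact after all attempts = 65 + 59 = 124
Eligible (known) → 187 + 28 + 57 + 124 = 396
e = 396 / (396 + 140) = 396 / 536 = 0.7388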